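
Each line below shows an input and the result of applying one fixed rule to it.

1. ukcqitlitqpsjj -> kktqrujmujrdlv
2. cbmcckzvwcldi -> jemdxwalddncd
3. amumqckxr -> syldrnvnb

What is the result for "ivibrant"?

In each case the input is transformed by: shift every letter 1 place forward in the alphabet (wrapping around), then reverse the string.
"ivibrant" → "jwjcsbou" → "uobscjwj".

uobscjwj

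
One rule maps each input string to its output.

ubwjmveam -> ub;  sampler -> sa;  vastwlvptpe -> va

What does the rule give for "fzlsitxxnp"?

fz

The pattern: keep only the first 2 characters.
Doing the same to "fzlsitxxnp": "fz".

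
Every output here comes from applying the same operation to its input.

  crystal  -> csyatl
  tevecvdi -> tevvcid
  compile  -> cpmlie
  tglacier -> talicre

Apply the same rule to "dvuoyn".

douny

The rule is to swap each adjacent pair of characters (1↔2, 3↔4, ...), then delete the first character.
Applying both steps to "dvuoyn": "vdouny", then "douny".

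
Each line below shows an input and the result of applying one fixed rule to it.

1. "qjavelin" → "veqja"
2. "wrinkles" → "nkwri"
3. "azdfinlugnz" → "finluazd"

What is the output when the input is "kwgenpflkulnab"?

enpflkulkwg

The pattern: delete the last 3 characters, then move the first 3 characters to the end (rotate left by 3).
Working it through for "kwgenpflkulnab": intermediate "kwgenpflkul", final "enpflkulkwg".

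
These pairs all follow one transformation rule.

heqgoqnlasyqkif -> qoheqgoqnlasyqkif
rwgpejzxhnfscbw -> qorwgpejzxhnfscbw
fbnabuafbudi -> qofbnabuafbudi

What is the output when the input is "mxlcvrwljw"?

qomxlcvrwljw

Rule — prepend "qo".
Doing the same to "mxlcvrwljw": "qomxlcvrwljw".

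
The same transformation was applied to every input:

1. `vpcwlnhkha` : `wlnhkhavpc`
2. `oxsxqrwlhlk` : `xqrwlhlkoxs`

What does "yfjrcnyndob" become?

The rule is to move the first 3 characters to the end (rotate left by 3).
For "yfjrcnyndob" the result is "rcnyndobyfj".

rcnyndobyfj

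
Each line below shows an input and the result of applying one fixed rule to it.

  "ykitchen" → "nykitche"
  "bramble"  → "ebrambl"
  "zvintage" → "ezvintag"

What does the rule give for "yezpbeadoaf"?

Looking at the pairs, the operation is to move the last character to the front.
For "yezpbeadoaf" the result is "fyezpbeadoa".

fyezpbeadoa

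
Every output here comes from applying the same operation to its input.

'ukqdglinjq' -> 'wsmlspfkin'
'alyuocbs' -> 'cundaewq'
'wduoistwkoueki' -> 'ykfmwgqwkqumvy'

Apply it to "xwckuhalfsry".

In each case the input is transformed by: shift every letter 2 places forward in the alphabet (wrapping around), then take characters alternately from the front and the back (1st, last, 2nd, 2nd-last, ...).
Applying both steps to "xwckuhalfsry": "zyemwjcnhuta", then "zayteumhwnjc".
(Check on "ukqdglinjq": → "wmsfinkpls" → "wsmlspfkin" ✓)

zayteumhwnjc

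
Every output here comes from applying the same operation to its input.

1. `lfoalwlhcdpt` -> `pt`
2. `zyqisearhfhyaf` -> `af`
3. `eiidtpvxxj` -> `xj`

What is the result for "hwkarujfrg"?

Looking at the pairs, the operation is to keep only the last 2 characters.
For "hwkarujfrg" the result is "rg".

rg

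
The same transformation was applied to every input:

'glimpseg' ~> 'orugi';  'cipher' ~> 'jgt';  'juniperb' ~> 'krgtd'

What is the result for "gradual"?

The pattern: delete the first 3 characters, then shift every letter 2 places forward in the alphabet (wrapping around).
Working it through for "gradual": intermediate "dual", final "fwcn".

fwcn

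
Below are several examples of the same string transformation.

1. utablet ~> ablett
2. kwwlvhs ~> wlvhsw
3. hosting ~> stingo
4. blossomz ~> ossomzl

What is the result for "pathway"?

thwaya

Each output is the input with this applied: delete the first character, then move the first character to the end.
For "pathway", step one produces "athway"; step two turns that into "thwaya".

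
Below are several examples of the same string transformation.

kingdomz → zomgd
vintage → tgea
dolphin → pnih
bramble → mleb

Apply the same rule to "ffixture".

Each output is the input with this applied: delete the first 3 characters, then sort the characters into reverse alphabetical order.
"ffixture" → "xutre".

xutre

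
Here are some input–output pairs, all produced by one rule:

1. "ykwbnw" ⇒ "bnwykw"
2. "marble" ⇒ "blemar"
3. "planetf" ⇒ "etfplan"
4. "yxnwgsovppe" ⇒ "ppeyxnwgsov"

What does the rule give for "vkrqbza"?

bzavkrq

Rule — move the last 3 characters to the front (rotate right by 3).
For "vkrqbza" the result is "bzavkrq".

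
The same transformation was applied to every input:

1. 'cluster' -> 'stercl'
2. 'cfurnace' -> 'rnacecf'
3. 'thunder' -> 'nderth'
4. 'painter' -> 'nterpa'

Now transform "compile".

What's happening: move the first 2 characters to the end (rotate left by 2), then delete the first character.
For "compile", step one produces "mpileco"; step two turns that into "pileco".

pileco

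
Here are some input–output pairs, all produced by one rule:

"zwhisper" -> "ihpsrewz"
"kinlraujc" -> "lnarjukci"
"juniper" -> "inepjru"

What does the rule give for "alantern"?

What's happening: move the first 2 characters to the end (rotate left by 2), then swap each adjacent pair of characters (1↔2, 3↔4, ...).
Applying both steps to "alantern": "anternal", then "naetnrla".

naetnrla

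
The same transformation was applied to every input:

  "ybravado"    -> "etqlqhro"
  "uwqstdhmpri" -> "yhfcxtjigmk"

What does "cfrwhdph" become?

xftxmhvs

Rule — shift every letter 10 places backward in the alphabet (wrapping around), then reverse the string.
For "cfrwhdph", step one produces "svhmxtfx"; step two turns that into "xftxmhvs".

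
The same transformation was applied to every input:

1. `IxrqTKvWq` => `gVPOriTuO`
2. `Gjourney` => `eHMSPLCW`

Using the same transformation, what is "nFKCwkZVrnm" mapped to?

LdiaUIxtPLK

Each output is the input with this applied: flip the case of every letter, then shift every letter 2 places backward in the alphabet (wrapping around).
For "nFKCwkZVrnm", step one produces "NfkcWKzvRNM"; step two turns that into "LdiaUIxtPLK".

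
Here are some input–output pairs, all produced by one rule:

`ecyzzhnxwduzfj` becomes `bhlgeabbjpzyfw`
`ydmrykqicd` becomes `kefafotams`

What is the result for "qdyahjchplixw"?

kzysfacjlejrn

Each output is the input with this applied: shift every letter 2 places forward in the alphabet (wrapping around), then move the last 3 characters to the front (rotate right by 3).
"qdyahjchplixw" → "sfacjlejrnkzy" → "kzysfacjlejrn".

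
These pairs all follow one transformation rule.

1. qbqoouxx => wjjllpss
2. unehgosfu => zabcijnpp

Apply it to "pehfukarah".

Looking at the pairs, the operation is to sort the characters into alphabetical order, then shift every letter 5 places backward in the alphabet (wrapping around).
On "pehfukarah": the first step gives "aaefhhkpru", and the second then gives "vvzaccfkmp".

vvzaccfkmp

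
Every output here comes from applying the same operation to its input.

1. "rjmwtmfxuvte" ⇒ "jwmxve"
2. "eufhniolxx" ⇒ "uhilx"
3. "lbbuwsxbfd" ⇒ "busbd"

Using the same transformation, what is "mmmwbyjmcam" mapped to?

mwyma

What's happening: keep every other character starting from the second (positions 2nd, 4th, 6th, ...).
"mmmwbyjmcam" → "mwyma".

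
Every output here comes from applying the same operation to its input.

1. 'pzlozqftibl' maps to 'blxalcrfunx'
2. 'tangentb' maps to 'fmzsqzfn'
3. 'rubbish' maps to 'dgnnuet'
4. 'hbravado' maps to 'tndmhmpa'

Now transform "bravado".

What's happening: shift every letter 12 places forward in the alphabet (wrapping around).
Doing the same to "bravado": "ndmhmpa".

ndmhmpa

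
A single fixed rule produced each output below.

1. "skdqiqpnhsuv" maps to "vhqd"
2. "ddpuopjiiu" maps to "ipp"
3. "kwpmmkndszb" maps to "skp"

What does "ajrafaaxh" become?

The transformation: keep one character in every 3, starting at position 3 (positions 3rd, 6th, 9th, ...), then reverse the string.
"ajrafaaxh" → "rah" → "har".
(Check on "kwpmmkndszb": → "pks" → "skp" ✓)

har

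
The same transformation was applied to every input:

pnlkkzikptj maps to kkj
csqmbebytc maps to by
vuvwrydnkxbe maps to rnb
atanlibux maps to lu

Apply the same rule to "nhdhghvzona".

gza

In each case the input is transformed by: delete the first 2 characters, then keep one character in every 3, starting at position 3 (positions 3rd, 6th, 9th, ...).
Applying that to "nhdhghvzona" gives "gza".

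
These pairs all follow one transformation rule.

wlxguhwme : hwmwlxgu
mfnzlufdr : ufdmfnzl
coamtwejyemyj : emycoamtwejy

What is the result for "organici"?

What's happening: delete the last character, then move the last 3 characters to the front (rotate right by 3).
On "organici": the first step gives "organic", and the second then gives "nicorga".

nicorga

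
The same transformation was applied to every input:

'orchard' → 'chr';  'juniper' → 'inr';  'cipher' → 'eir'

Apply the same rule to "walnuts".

lsu

The pattern: sort the characters into alphabetical order, then keep every other character starting from the second (positions 2nd, 4th, 6th, ...).
On "walnuts": the first step gives "alnstuw", and the second then gives "lsu".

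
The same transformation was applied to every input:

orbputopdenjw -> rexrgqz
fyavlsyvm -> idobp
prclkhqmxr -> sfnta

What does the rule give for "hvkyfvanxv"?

What's happening: keep every other character starting from the first (positions 1st, 3rd, 5th, ...), then shift every letter 3 places forward in the alphabet (wrapping around).
"hvkyfvanxv" → "knida".
(Check on "orbputopdenjw": → "obuodnw" → "rexrgqz" ✓)

knida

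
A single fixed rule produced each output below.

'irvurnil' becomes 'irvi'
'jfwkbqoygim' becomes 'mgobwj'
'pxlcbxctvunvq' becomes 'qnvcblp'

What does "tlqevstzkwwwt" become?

Rule — keep every other character starting from the first (positions 1st, 3rd, 5th, ...), then reverse the string.
On "tlqevstzkwwwt": the first step gives "tqvtkwt", and the second then gives "twktvqt".

twktvqt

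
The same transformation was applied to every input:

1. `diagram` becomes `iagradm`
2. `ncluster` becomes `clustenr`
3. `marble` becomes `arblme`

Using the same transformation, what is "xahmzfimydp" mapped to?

Rule — swap the first and last characters, then move the first character to the end.
"xahmzfimydp" → "pahmzfimydx" → "ahmzfimydxp".

ahmzfimydxp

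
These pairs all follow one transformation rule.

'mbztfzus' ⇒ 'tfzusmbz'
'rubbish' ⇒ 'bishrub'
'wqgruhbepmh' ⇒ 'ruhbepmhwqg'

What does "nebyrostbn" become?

yrostbnneb

The pattern: move the first 3 characters to the end (rotate left by 3).
For "nebyrostbn" the result is "yrostbnneb".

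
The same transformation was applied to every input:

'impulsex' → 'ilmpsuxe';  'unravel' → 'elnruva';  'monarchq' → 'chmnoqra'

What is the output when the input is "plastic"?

The pattern: sort the characters into alphabetical order, then move the first character to the end.
Starting from "plastic": after the first operation, "acilpst"; after the second, "cilpsta".
(Check on "monarchq": → "achmnoqr" → "chmnoqra" ✓)

cilpsta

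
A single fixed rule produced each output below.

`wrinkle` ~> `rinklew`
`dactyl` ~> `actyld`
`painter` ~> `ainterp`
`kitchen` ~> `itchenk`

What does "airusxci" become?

The transformation: move the first character to the end.
Applying that to "airusxci" gives "irusxcia".

irusxcia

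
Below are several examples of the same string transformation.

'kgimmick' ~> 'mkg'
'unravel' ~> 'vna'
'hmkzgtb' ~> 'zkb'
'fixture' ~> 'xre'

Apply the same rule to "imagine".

nia

Looking at the pairs, the operation is to sort the characters into reverse alphabetical order, then keep one character in every 3, starting at position 1 (positions 1st, 4th, 7th, ...).
For "imagine", step one produces "nmiigea"; step two turns that into "nia".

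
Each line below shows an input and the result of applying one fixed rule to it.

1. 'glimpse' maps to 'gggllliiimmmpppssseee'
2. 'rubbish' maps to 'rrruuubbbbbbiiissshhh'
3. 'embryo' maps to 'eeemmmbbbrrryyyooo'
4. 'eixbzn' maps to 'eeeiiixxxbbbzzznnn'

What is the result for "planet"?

ppplllaaannneeettt

The rule is to repeat every character 3 times.
Applying that to "planet" gives "ppplllaaannneeettt".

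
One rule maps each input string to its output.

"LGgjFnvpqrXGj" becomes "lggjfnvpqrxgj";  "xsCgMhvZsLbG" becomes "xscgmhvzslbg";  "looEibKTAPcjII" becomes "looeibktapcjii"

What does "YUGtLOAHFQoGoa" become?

yugtloahfqogoa

The pattern: convert every letter to lowercase.
Applying that to "YUGtLOAHFQoGoa" gives "yugtloahfqogoa".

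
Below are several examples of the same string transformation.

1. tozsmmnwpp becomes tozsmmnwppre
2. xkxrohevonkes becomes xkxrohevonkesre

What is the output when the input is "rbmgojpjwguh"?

rbmgojpjwguhre

The transformation: append "re".
Applying that to "rbmgojpjwguh" gives "rbmgojpjwguhre".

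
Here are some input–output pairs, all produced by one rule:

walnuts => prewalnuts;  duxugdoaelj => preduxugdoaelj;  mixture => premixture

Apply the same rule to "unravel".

Rule — prepend "pre".
Applying that to "unravel" gives "preunravel".

preunravel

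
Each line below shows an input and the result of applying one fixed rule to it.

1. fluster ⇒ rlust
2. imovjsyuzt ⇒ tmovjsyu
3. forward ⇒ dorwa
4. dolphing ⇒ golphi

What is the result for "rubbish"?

Looking at the pairs, the operation is to swap the first and last characters, then delete the last 2 characters.
On "rubbish" that produces "hubbi".
(Check on "dolphing": → "golphind" → "golphi" ✓)

hubbi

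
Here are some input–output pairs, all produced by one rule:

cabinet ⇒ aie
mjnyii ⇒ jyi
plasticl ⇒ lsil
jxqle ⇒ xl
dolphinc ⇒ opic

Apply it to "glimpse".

The transformation: keep every other character starting from the second (positions 2nd, 4th, 6th, ...).
"glimpse" → "lms".

lms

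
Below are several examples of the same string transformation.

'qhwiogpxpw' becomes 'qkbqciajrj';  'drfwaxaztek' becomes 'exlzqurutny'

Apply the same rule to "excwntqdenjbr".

lyrwqhnkxyhdv

In each case the input is transformed by: shift every letter 6 places backward in the alphabet (wrapping around), then move the last character to the front.
"excwntqdenjbr" → "yrwqhnkxyhdvl" → "lyrwqhnkxyhdv".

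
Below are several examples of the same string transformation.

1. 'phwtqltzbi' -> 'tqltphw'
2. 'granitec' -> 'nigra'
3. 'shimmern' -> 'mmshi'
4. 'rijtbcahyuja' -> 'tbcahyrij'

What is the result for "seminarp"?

insem

The transformation: delete the last 3 characters, then move the first 3 characters to the end (rotate left by 3).
Starting from "seminarp": after the first operation, "semin"; after the second, "insem".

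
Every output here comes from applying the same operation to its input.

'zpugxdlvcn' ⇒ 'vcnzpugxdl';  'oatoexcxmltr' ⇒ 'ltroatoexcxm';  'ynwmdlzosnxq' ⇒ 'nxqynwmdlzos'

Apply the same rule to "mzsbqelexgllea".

Rule — move the last 3 characters to the front (rotate right by 3).
Applying that to "mzsbqelexgllea" gives "leamzsbqelexgl".

leamzsbqelexgl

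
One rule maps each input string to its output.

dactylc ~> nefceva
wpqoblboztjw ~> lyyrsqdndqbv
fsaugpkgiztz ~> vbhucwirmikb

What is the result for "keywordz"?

fbmgayqt

The rule is to move the last 2 characters to the front (rotate right by 2), then shift every letter 2 places forward in the alphabet (wrapping around).
Applying that to "keywordz" gives "fbmgayqt".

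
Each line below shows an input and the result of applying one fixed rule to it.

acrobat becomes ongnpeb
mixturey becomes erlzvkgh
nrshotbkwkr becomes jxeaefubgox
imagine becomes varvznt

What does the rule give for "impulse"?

yfrvzch

Each output is the input with this applied: shift every letter 13 places forward in the alphabet (wrapping around) — i.e. ROT13, then move the last 3 characters to the front (rotate right by 3).
"impulse" → "vzchyfr" → "yfrvzch".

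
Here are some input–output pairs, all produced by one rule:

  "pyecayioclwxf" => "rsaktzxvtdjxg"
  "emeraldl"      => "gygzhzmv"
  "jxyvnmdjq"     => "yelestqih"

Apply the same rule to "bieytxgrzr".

In each case the input is transformed by: move the last 3 characters to the front (rotate right by 3), then shift every letter 5 places backward in the alphabet (wrapping around).
On "bieytxgrzr": the first step gives "rzrbieytxg", and the second then gives "mumwdztosb".
(Check on "pyecayioclwxf": → "wxfpyecayiocl" → "rsaktzxvtdjxg" ✓)

mumwdztosb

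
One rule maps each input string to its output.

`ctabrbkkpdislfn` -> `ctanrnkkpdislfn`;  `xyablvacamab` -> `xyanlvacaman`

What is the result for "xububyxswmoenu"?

xununyxswmoenu

The transformation: replace every "b" with "n".
For "xububyxswmoenu" the result is "xununyxswmoenu".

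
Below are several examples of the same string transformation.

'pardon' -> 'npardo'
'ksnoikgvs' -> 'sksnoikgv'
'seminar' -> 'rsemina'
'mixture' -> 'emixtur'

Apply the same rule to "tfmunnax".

The pattern: move the last character to the front.
"tfmunnax" → "xtfmunna".

xtfmunna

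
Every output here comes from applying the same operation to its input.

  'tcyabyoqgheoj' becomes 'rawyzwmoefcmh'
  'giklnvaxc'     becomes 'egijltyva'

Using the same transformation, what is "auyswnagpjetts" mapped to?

The transformation: shift every letter 2 places backward in the alphabet (wrapping around).
Applying that to "auyswnagpjetts" gives "yswqulyenhcrrq".

yswqulyenhcrrq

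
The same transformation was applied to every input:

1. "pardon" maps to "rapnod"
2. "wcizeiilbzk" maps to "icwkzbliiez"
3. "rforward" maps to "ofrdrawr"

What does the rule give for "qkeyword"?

ekqdrowy

The rule is to move the first 3 characters to the end (rotate left by 3), then reverse the string.
For "qkeyword", step one produces "ywordqke"; step two turns that into "ekqdrowy".
(Check on "pardon": → "donpar" → "rapnod" ✓)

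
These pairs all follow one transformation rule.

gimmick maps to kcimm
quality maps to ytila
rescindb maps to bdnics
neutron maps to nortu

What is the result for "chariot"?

What's happening: delete the first 2 characters, then reverse the string.
Working it through for "chariot": intermediate "ariot", final "toira".

toira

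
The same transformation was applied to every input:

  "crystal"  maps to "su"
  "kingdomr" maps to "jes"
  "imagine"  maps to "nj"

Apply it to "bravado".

What's happening: shift every letter 1 place forward in the alphabet (wrapping around), then keep one character in every 3, starting at position 2 (positions 2nd, 5th, 8th, ...).
Working it through for "bravado": intermediate "csbwbep", final "sb".
(Check on "kingdomr": → "ljohepns" → "jes" ✓)

sb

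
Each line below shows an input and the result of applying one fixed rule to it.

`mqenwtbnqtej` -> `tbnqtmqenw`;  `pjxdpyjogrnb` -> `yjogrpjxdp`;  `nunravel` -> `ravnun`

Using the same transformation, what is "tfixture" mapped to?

xtutfi

Rule — delete the last 2 characters, then swap the front and back halves of the string.
On "tfixture": the first step gives "tfixtu", and the second then gives "xtutfi".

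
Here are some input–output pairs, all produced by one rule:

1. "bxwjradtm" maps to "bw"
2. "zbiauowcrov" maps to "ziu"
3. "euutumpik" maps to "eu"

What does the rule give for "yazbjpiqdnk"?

The transformation: keep every other character starting from the first (positions 1st, 3rd, 5th, ...), then delete the last 3 characters.
For "yazbjpiqdnk", step one produces "yzjidk"; step two turns that into "yzj".

yzj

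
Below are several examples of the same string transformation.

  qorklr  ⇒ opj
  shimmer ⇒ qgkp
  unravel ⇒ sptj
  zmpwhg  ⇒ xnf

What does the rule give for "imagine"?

gygc

The transformation: shift every letter 2 places backward in the alphabet (wrapping around), then keep every other character starting from the first (positions 1st, 3rd, 5th, ...).
On "imagine": the first step gives "gkyeglc", and the second then gives "gygc".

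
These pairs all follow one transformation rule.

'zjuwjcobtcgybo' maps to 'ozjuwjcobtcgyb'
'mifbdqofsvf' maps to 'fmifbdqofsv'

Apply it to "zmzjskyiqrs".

Rule — move the last character to the front.
So "zmzjskyiqrs" becomes "szmzjskyiqr".

szmzjskyiqr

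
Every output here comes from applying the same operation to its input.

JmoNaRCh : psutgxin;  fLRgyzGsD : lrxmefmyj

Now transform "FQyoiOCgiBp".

The transformation: shift every letter 6 places forward in the alphabet (wrapping around), then convert every letter to lowercase.
Working it through for "FQyoiOCgiBp": intermediate "LWeuoUImoHv", final "lweuouimohv".
(Check on "fLRgyzGsD": → "lRXmefMyJ" → "lrxmefmyj" ✓)

lweuouimohv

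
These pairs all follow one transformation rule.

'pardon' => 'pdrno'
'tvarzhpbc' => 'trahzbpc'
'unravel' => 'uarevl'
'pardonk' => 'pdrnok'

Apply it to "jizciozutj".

The transformation: swap each adjacent pair of characters (1↔2, 3↔4, ...), then delete the first character.
On "jizciozutj": the first step gives "ijczoiuzjt", and the second then gives "jczoiuzjt".

jczoiuzjt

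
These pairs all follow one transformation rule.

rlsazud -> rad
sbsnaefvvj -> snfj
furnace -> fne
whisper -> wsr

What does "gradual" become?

gdl

The pattern: keep one character in every 3, starting at position 1 (positions 1st, 4th, 7th, ...).
Doing the same to "gradual": "gdl".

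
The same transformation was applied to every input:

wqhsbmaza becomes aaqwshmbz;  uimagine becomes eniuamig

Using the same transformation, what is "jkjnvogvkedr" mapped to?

The rule is to swap each adjacent pair of characters (1↔2, 3↔4, ...), then move the last 2 characters to the front (rotate right by 2).
Applying both steps to "jkjnvogvkedr": "kjnjovvgekrd", then "rdkjnjovvgek".

rdkjnjovvgek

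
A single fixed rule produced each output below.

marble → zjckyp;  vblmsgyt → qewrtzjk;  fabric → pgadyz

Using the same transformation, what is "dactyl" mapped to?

rwjbya

The pattern: swap the front and back halves of the string, then shift every letter 2 places backward in the alphabet (wrapping around).
Working it through for "dactyl": intermediate "tyldac", final "rwjbya".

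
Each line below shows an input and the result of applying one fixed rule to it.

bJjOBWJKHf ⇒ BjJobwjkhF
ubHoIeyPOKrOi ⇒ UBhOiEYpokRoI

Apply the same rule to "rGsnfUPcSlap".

RgSNFupCsLAP

Each output is the input with this applied: flip the case of every letter.
Applying that to "rGsnfUPcSlap" gives "RgSNFupCsLAP".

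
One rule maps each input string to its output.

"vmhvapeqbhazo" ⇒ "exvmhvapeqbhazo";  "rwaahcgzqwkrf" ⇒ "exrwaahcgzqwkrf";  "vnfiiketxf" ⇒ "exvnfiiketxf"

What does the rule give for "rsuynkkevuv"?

The pattern: prepend "ex".
So "rsuynkkevuv" becomes "exrsuynkkevuv".

exrsuynkkevuv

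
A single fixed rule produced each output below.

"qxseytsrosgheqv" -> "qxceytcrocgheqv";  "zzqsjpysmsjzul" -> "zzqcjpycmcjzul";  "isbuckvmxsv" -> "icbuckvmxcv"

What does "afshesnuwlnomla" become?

afchecnuwlnomla

Rule — replace every "s" with "c".
So "afshesnuwlnomla" becomes "afchecnuwlnomla".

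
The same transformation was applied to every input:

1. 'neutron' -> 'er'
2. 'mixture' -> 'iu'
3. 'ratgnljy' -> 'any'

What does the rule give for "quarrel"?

Rule — keep one character in every 3, starting at position 2 (positions 2nd, 5th, 8th, ...).
Doing the same to "quarrel": "ur".

ur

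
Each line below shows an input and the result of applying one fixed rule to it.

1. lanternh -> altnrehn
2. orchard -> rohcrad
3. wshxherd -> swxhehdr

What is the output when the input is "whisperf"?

hwsiepfr

The transformation: swap each adjacent pair of characters (1↔2, 3↔4, ...).
On "whisperf" that produces "hwsiepfr".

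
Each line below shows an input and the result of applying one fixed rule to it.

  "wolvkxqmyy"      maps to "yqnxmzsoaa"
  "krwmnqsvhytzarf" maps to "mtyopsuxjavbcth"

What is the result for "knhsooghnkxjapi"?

mpjuqqijpmzlcrk

What's happening: shift every letter 2 places forward in the alphabet (wrapping around).
So "knhsooghnkxjapi" becomes "mpjuqqijpmzlcrk".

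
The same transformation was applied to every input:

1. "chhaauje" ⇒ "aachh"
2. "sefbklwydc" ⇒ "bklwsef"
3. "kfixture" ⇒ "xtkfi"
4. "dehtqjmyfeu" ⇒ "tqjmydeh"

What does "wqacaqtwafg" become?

caqtwwqa

Each output is the input with this applied: delete the last 3 characters, then move the first 3 characters to the end (rotate left by 3).
Starting from "wqacaqtwafg": after the first operation, "wqacaqtw"; after the second, "caqtwwqa".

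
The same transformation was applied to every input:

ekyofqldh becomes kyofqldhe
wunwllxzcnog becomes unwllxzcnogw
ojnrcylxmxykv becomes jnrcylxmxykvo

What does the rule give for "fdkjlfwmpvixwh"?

dkjlfwmpvixwhf

The transformation: move the first character to the end.
For "fdkjlfwmpvixwh" the result is "dkjlfwmpvixwhf".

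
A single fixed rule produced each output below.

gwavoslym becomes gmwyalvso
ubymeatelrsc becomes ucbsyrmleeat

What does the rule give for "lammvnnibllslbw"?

What's happening: take characters alternately from the front and the back (1st, last, 2nd, 2nd-last, ...).
For "lammvnnibllslbw" the result is "lwabmlmsvlnlnbi".

lwabmlmsvlnlnbi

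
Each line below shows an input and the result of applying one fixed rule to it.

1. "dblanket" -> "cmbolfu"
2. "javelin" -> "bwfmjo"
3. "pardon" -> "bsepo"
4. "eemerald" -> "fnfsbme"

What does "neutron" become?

In each case the input is transformed by: shift every letter 1 place forward in the alphabet (wrapping around), then delete the first character.
Starting from "neutron": after the first operation, "ofvuspo"; after the second, "fvuspo".
(Check on "pardon": → "qbsepo" → "bsepo" ✓)

fvuspo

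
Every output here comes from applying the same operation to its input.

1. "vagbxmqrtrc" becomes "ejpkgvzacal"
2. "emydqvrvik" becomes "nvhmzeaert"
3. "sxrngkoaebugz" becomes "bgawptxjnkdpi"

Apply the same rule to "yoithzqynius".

The rule is to shift every letter 9 places forward in the alphabet (wrapping around).
Applying that to "yoithzqynius" gives "hxrcqizhwrdb".

hxrcqizhwrdb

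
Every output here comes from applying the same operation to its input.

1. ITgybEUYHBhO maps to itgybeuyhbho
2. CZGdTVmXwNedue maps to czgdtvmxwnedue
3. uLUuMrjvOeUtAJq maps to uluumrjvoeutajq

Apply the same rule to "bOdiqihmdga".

bodiqihmdga

Rule — convert every letter to lowercase.
Doing the same to "bOdiqihmdga": "bodiqihmdga".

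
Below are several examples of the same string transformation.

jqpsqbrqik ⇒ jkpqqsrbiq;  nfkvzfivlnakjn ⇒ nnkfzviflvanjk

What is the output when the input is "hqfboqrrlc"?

hcfqobrqlr

The transformation: move the last character to the front, then swap each adjacent pair of characters (1↔2, 3↔4, ...).
Applying both steps to "hqfboqrrlc": "chqfboqrrl", then "hcfqobrqlr".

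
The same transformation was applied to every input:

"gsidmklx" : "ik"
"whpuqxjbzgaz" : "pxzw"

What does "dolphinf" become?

li

Rule — swap the first and last characters, then keep one character in every 3, starting at position 3 (positions 3rd, 6th, 9th, ...).
For "dolphinf", step one produces "folphind"; step two turns that into "li".
(Check on "gsidmklx": → "xsidmklg" → "ik" ✓)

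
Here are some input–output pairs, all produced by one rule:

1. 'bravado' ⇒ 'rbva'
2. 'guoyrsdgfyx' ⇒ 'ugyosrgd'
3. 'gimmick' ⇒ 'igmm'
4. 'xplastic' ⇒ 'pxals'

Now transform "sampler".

Looking at the pairs, the operation is to delete the last 3 characters, then swap each adjacent pair of characters (1↔2, 3↔4, ...).
For "sampler" the result is "aspm".
(Check on "gimmick": → "gimm" → "igmm" ✓)

aspm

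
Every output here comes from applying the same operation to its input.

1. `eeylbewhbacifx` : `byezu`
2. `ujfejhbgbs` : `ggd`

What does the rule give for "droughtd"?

oda

The transformation: shift every letter 3 places backward in the alphabet (wrapping around), then keep one character in every 3, starting at position 2 (positions 2nd, 5th, 8th, ...).
Starting from "droughtd": after the first operation, "aolrdeqa"; after the second, "oda".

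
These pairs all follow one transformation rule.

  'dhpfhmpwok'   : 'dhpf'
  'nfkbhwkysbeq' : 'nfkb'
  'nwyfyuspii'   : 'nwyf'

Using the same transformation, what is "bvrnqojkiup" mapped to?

bvrn

The rule is to keep only the first 4 characters.
Applying that to "bvrnqojkiup" gives "bvrn".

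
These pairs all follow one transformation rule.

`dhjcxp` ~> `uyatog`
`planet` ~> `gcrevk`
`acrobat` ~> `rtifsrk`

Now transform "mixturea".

The pattern: shift every letter 9 places backward in the alphabet (wrapping around).
So "mixturea" becomes "dzoklivr".

dzoklivr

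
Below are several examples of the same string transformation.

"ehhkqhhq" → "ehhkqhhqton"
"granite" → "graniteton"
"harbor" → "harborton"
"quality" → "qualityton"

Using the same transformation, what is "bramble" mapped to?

brambleton

The rule is to append "ton".
Applying that to "bramble" gives "brambleton".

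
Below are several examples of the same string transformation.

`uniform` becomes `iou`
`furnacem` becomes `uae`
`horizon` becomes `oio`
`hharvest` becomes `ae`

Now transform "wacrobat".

The transformation: move the first character to the end, then keep only the vowels.
Starting from "wacrobat": after the first operation, "acrobatw"; after the second, "aoa".
(Check on "horizon": → "orizonh" → "oio" ✓)

aoa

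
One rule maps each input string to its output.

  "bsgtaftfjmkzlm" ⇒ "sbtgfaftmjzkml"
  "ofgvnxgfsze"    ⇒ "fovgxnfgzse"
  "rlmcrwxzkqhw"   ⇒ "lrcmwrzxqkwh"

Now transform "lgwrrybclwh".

The pattern: swap each adjacent pair of characters (1↔2, 3↔4, ...).
Doing the same to "lgwrrybclwh": "glrwyrcbwlh".

glrwyrcbwlh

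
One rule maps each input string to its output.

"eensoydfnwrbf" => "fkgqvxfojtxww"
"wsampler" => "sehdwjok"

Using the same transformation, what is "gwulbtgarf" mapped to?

mdtlysjxyo

The transformation: move the first 2 characters to the end (rotate left by 2), then shift every letter 8 places backward in the alphabet (wrapping around).
Applying both steps to "gwulbtgarf": "ulbtgarfgw", then "mdtlysjxyo".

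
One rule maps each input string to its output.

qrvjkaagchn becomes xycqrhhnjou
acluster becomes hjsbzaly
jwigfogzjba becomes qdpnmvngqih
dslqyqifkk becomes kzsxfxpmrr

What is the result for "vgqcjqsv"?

Looking at the pairs, the operation is to shift every letter 7 places forward in the alphabet (wrapping around).
Applying that to "vgqcjqsv" gives "cnxjqxzc".

cnxjqxzc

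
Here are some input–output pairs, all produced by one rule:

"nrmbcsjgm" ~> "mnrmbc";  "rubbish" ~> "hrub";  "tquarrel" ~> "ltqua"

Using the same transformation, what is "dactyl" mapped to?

The pattern: move the last character to the front, then delete the last 3 characters.
For "dactyl", step one produces "ldacty"; step two turns that into "lda".
(Check on "rubbish": → "hrubbis" → "hrub" ✓)

lda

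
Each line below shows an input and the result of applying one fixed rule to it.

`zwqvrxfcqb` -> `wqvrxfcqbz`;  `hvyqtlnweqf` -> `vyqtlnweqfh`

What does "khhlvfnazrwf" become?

hhlvfnazrwfk

Each output is the input with this applied: move the first character to the end.
Applying that to "khhlvfnazrwf" gives "hhlvfnazrwfk".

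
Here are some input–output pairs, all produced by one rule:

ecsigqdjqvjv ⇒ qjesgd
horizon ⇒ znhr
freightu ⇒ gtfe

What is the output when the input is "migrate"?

The transformation: keep every other character starting from the first (positions 1st, 3rd, 5th, ...), then move the last 2 characters to the front (rotate right by 2).
On "migrate" that produces "aemg".

aemg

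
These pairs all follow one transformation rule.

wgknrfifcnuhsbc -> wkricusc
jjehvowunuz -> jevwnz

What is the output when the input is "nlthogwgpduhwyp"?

ntowpuwp

Rule — keep every other character starting from the first (positions 1st, 3rd, 5th, ...).
For "nlthogwgpduhwyp" the result is "ntowpuwp".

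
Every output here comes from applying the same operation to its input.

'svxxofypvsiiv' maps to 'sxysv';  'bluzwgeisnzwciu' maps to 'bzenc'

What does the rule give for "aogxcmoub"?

Looking at the pairs, the operation is to keep one character in every 3, starting at position 1 (positions 1st, 4th, 7th, ...).
Doing the same to "aogxcmoub": "axo".

axo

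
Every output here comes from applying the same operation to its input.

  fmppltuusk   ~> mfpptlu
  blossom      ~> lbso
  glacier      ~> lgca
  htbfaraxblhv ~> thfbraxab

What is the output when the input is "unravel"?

The transformation: delete the last 3 characters, then swap each adjacent pair of characters (1↔2, 3↔4, ...).
"unravel" → "unra" → "nuar".
(Check on "blossom": → "blos" → "lbso" ✓)

nuar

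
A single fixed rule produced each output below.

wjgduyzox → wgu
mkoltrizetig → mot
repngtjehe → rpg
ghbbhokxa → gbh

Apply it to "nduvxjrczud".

nux

Rule — keep every other character starting from the first (positions 1st, 3rd, 5th, ...), then keep only the first 3 characters.
Working it through for "nduvxjrczud": intermediate "nuxrzd", final "nux".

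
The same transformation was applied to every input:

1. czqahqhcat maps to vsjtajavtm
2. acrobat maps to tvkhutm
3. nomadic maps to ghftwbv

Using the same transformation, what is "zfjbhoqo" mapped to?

What's happening: shift every letter 7 places backward in the alphabet (wrapping around).
For "zfjbhoqo" the result is "sycuahjh".

sycuahjh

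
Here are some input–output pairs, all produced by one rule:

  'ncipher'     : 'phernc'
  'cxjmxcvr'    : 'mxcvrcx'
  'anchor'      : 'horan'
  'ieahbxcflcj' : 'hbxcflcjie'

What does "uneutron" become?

utronun

Looking at the pairs, the operation is to move the first 2 characters to the end (rotate left by 2), then delete the first character.
"uneutron" → "utronun".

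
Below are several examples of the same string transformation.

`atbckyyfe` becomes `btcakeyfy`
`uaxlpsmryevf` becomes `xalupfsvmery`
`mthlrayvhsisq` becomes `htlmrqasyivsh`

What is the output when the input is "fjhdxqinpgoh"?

hjdfxhqoignp

In each case the input is transformed by: move the first 2 characters to the end (rotate left by 2), then take characters alternately from the front and the back (1st, last, 2nd, 2nd-last, ...).
"fjhdxqinpgoh" → "hdxqinpgohfj" → "hjdfxhqoignp".
(Check on "atbckyyfe": → "bckyyfeat" → "btcakeyfy" ✓)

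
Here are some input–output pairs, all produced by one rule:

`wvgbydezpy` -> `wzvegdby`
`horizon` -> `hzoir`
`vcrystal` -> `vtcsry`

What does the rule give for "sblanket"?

skbnla

Looking at the pairs, the operation is to delete the last 2 characters, then take characters alternately from the front and the back (1st, last, 2nd, 2nd-last, ...).
Doing the same to "sblanket": "skbnla".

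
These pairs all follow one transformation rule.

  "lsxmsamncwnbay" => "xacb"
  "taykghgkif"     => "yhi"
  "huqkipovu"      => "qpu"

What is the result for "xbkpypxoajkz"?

kpaz

The transformation: keep one character in every 3, starting at position 3 (positions 3rd, 6th, 9th, ...).
Doing the same to "xbkpypxoajkz": "kpaz".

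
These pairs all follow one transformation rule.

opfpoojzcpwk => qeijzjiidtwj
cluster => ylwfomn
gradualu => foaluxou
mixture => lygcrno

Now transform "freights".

nmzlycab

In each case the input is transformed by: shift every letter 6 places backward in the alphabet (wrapping around), then move the last 2 characters to the front (rotate right by 2).
"freights" → "zlycabnm" → "nmzlycab".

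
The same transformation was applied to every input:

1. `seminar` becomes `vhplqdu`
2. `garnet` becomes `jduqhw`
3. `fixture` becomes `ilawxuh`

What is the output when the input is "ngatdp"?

qjdwgs

The transformation: shift every letter 3 places forward in the alphabet (wrapping around).
For "ngatdp" the result is "qjdwgs".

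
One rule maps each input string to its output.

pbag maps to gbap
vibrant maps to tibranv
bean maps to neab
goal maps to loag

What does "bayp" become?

The transformation: swap the first and last characters.
Applying that to "bayp" gives "payb".

payb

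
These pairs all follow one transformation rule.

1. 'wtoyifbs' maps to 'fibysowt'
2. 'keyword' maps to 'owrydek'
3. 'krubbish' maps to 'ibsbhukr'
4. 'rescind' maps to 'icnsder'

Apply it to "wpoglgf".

In each case the input is transformed by: move the last 3 characters to the front (rotate right by 3), then take characters alternately from the front and the back (1st, last, 2nd, 2nd-last, ...).
For "wpoglgf" the result is "lggofpw".

lggofpw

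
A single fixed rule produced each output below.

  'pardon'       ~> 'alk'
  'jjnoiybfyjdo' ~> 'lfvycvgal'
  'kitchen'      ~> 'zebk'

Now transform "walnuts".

krqp

Rule — shift every letter 3 places backward in the alphabet (wrapping around), then delete the first 3 characters.
On "walnuts": the first step gives "txikrqp", and the second then gives "krqp".
(Check on "jjnoiybfyjdo": → "ggklfvycvgal" → "lfvycvgal" ✓)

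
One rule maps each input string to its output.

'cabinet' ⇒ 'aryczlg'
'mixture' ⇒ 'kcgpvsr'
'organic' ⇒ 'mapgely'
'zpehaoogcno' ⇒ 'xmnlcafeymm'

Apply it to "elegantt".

The pattern: take characters alternately from the front and the back (1st, last, 2nd, 2nd-last, ...), then shift every letter 2 places backward in the alphabet (wrapping around).
Applying both steps to "elegantt": "etltenga", then "crjrcley".

crjrcley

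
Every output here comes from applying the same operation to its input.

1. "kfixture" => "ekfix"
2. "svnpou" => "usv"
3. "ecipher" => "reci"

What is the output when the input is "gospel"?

The rule is to move the last character to the front, then delete the last 3 characters.
On "gospel": the first step gives "lgospe", and the second then gives "lgo".
(Check on "kfixture": → "ekfixtur" → "ekfix" ✓)

lgo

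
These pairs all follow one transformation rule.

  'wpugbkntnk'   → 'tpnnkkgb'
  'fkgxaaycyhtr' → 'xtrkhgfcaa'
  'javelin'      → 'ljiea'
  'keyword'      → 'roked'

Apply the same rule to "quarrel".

Looking at the pairs, the operation is to sort the characters into reverse alphabetical order, then delete the first 2 characters.
"quarrel" → "urrqlea" → "rqlea".

rqlea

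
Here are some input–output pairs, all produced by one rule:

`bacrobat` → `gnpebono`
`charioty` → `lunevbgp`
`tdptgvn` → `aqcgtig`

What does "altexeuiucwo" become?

Looking at the pairs, the operation is to shift every letter 13 places forward in the alphabet (wrapping around) — i.e. ROT13, then swap the first and last characters.
On "altexeuiucwo": the first step gives "nygrkrhvhpjb", and the second then gives "bygrkrhvhpjn".

bygrkrhvhpjn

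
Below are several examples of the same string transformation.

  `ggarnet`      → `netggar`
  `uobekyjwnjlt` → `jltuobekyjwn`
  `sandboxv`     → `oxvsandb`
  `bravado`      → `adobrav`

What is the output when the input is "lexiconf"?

Rule — move the last 3 characters to the front (rotate right by 3).
Applying that to "lexiconf" gives "onflexic".

onflexic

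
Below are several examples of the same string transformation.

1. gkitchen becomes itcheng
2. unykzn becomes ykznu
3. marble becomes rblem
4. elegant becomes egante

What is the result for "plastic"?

The pattern: move the first 2 characters to the end (rotate left by 2), then delete the last character.
Starting from "plastic": after the first operation, "asticpl"; after the second, "asticp".

asticp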